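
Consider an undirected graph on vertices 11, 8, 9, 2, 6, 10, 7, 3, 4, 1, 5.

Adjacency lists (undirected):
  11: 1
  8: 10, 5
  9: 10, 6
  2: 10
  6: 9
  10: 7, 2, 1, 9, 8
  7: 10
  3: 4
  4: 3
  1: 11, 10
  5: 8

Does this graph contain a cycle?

No

DFS, tracking each vertex's parent; an edge to a visited non-parent vertex closes a cycle.
Start from 8:
visit 8 (parent –)
  visit 10 (parent 8)
    visit 7 (parent 10)
      7–10: parent, skip
    visit 2 (parent 10)
      2–10: parent, skip
    visit 1 (parent 10)
      visit 11 (parent 1)
        11–1: parent, skip
      1–10: parent, skip
    visit 9 (parent 10)
      9–10: parent, skip
      visit 6 (parent 9)
        6–9: parent, skip
    10–8: parent, skip
  visit 5 (parent 8)
    5–8: parent, skip
visit 3 (parent –)
  visit 4 (parent 3)
    4–3: parent, skip
No non-parent visited neighbor found — the graph is a forest.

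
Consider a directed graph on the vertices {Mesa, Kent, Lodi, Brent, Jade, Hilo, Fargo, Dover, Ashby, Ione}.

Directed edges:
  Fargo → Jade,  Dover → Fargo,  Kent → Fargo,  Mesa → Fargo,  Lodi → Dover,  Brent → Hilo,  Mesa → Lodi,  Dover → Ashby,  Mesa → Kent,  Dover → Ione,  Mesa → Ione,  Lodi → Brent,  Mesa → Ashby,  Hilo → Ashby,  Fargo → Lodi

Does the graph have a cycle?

Yes

DFS with white/gray/black marking, starting from Lodi:
Lodi gray
  Dover gray
    Ashby gray
    Ashby black
    Ione gray
    Ione black
    Fargo gray
      Jade gray
      Jade black
      Fargo→Lodi: Lodi is gray → back edge
Back edge found, so a cycle exists: Lodi → Dover → Fargo → Lodi.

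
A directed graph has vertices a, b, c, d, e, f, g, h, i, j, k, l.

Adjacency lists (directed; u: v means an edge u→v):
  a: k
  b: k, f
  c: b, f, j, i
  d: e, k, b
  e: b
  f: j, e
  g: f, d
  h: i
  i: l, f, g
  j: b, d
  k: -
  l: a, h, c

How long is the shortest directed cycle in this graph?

For each vertex v, BFS finds the shortest path from v back to v.
The shortest such closed walk is l → c → i → l, length 3.

3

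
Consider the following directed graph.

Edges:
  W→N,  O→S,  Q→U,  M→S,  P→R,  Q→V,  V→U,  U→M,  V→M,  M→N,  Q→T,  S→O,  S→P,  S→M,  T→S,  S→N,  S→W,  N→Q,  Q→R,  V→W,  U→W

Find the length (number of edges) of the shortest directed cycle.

2

For each vertex v, BFS finds the shortest path from v back to v.
The shortest such closed walk is S → M → S, length 2.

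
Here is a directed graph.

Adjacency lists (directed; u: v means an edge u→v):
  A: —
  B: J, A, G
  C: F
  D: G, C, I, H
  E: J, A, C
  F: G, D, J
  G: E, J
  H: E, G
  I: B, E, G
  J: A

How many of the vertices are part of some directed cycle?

A vertex is on a directed cycle iff it belongs to a strongly connected component of size ≥ 2 (or has a self-loop).
The vertices on cycles are {B, C, D, E, F, G, H, I} — 8 in total.

8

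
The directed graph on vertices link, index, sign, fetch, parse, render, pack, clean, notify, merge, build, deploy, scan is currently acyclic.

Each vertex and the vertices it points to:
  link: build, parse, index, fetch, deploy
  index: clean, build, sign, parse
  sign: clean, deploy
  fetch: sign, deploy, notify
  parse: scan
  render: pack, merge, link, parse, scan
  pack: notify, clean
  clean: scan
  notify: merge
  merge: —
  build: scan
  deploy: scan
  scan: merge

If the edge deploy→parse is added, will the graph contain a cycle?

No

Adding deploy→parse creates a cycle iff parse can already reach deploy.
Explore from parse: no path reaches deploy. The graph stays acyclic.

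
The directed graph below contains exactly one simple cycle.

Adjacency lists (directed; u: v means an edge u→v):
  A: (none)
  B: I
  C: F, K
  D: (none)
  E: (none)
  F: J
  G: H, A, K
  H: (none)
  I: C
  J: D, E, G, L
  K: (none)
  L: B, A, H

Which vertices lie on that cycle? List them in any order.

B, C, F, I, J, L

DFS with gray/black marking from J:
J gray
  D gray
  D black
  E gray
  E black
  G gray
    H gray
    H black
    A gray
    A black
    K gray
    K black
  G black
  L gray
    B gray
      I gray
        C gray
          F gray
            F→J: J is gray → back edge
Back edge closes the cycle J → L → B → I → C → F → J; its vertices are {B, C, F, I, J, L}.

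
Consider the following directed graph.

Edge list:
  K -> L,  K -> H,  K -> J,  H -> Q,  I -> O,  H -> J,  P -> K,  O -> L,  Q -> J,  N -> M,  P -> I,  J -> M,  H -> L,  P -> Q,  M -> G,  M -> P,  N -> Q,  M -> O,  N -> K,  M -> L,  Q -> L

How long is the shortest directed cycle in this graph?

4

For each vertex v, BFS finds the shortest path from v back to v.
The shortest such closed walk is M → P → Q → J → M, length 4.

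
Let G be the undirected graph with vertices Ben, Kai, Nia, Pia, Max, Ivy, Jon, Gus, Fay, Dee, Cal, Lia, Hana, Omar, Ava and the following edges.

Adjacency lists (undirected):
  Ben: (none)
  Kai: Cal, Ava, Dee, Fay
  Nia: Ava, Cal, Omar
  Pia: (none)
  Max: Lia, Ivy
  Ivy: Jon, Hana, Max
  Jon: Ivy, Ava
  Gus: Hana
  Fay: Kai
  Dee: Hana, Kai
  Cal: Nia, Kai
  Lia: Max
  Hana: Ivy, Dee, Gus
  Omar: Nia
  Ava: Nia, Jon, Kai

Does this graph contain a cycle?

Yes

DFS, tracking each vertex's parent; an edge to a visited non-parent vertex closes a cycle.
Start from Ava:
visit Ava (parent –)
  visit Nia (parent Ava)
    Nia–Ava: parent, skip
    visit Cal (parent Nia)
      Cal–Nia: parent, skip
      visit Kai (parent Cal)
        Kai–Cal: parent, skip
        Kai–Ava: Ava visited and ≠ parent → cycle
Cycle: Ava – Nia – Cal – Kai – Ava.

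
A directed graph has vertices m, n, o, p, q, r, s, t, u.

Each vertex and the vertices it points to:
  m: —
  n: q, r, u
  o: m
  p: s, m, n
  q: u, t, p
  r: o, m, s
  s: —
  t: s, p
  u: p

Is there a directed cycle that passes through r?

r lies on a cycle iff there is a path from r back to itself.
Exploring from r, it never reaches itself; equivalently, its strongly connected component is a singleton.

No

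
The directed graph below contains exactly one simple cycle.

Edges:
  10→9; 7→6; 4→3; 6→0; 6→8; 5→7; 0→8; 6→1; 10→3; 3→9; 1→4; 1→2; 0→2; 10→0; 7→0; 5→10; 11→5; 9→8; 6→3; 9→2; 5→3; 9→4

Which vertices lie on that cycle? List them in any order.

3, 4, 9

DFS with gray/black marking from 9:
9 gray
  8 gray
  8 black
  2 gray
  2 black
  4 gray
    3 gray
      3→9: 9 is gray → back edge
Back edge closes the cycle 9 → 4 → 3 → 9; its vertices are {3, 4, 9}.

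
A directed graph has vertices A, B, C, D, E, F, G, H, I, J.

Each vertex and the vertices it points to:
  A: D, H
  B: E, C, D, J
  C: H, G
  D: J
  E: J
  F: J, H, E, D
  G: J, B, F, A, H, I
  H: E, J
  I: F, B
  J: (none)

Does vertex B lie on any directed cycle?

Yes

B is on a cycle iff B can reach itself via ≥1 edge.
B → C → G → B — yes.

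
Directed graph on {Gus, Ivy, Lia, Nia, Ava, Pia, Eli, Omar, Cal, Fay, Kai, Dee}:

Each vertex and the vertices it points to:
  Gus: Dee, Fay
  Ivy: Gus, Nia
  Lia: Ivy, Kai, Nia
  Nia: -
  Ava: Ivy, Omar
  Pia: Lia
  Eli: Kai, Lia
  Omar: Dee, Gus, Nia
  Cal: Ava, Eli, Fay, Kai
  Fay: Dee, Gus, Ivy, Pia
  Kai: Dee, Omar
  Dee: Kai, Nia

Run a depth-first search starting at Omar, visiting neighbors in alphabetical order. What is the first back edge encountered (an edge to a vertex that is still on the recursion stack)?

DFS from Omar (visiting neighbors in alphabetical order); mark gray on enter, black on exit:
Omar gray
  Dee gray
    Kai gray
      Kai→Dee: Dee is gray → back edge
First back edge: Kai → Dee.

Kai→Dee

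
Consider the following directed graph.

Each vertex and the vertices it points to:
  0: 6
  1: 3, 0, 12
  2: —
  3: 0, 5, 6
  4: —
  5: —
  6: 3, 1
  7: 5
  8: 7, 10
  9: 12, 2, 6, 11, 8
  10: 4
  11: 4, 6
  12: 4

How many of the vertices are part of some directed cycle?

A vertex is on a directed cycle iff it belongs to a strongly connected component of size ≥ 2 (or has a self-loop).
The vertices on cycles are {0, 1, 3, 6} — 4 in total.

4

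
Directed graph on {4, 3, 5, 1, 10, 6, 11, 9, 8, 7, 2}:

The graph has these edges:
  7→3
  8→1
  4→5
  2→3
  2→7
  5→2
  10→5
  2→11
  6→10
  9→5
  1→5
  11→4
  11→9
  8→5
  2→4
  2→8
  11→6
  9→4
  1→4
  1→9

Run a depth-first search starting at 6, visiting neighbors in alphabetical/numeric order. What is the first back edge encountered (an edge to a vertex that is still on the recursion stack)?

DFS from 6 (visiting neighbors in alphabetical/numeric order); mark gray on enter, black on exit:
6 gray
  10 gray
    5 gray
      2 gray
        3 gray
        3 black
        4 gray
          4→5: 5 is gray → back edge
First back edge: 4 → 5.

4→5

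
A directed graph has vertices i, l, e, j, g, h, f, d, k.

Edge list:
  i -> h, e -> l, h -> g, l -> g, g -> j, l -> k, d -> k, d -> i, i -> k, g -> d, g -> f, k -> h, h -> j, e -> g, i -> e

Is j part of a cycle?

No

j lies on a cycle iff there is a path from j back to itself.
Exploring from j, it never reaches itself; equivalently, its strongly connected component is a singleton.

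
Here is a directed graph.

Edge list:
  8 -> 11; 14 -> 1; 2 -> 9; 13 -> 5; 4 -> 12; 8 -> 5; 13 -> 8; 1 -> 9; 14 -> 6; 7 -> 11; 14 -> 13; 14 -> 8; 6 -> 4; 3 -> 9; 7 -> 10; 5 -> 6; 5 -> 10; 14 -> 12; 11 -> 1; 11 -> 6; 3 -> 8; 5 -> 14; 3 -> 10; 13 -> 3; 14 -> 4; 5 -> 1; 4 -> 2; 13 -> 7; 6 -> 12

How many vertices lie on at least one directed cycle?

A vertex is on a directed cycle iff it belongs to a strongly connected component of size ≥ 2 (or has a self-loop).
The vertices on cycles are {3, 5, 8, 13, 14} — 5 in total.

5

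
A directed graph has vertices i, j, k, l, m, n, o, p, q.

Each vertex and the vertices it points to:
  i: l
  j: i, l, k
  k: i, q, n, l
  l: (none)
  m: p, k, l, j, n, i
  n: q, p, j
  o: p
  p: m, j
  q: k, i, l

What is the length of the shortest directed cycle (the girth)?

For each vertex v, BFS finds the shortest path from v back to v.
The shortest such closed walk is p → m → p, length 2.

2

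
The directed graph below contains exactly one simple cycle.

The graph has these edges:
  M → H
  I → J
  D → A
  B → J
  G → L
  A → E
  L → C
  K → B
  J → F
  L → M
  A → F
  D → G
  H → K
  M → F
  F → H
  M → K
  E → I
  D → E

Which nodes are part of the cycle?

DFS with gray/black marking from J:
J gray
  F gray
    H gray
      K gray
        B gray
          B→J: J is gray → back edge
Back edge closes the cycle J → F → H → K → B → J; its vertices are {B, F, H, J, K}.

B, F, H, J, K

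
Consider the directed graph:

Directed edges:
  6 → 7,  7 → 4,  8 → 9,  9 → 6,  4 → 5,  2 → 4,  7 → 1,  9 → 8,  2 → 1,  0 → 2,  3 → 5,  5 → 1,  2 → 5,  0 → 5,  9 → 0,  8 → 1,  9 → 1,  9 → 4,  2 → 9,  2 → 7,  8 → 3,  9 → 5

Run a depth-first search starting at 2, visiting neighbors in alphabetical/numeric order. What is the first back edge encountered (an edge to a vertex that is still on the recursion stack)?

0→2

DFS from 2 (visiting neighbors in alphabetical/numeric order); mark gray on enter, black on exit:
2 gray
  1 gray
  1 black
  4 gray
    5 gray
      5→1: 1 black — skip
    5 black
  4 black
  2→5: 5 black — skip
  7 gray
    7→1: 1 black — skip
    7→4: 4 black — skip
  7 black
  9 gray
    0 gray
      0→2: 2 is gray → back edge
First back edge: 0 → 2.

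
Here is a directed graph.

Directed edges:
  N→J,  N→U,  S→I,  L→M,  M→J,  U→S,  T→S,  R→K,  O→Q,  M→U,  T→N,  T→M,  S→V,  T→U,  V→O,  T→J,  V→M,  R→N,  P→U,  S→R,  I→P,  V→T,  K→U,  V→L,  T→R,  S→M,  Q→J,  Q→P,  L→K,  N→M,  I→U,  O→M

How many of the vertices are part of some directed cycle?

13

A vertex is on a directed cycle iff it belongs to a strongly connected component of size ≥ 2 (or has a self-loop).
The vertices on cycles are {I, K, L, M, N, O, P, Q, R, S, T, U, V} — 13 in total.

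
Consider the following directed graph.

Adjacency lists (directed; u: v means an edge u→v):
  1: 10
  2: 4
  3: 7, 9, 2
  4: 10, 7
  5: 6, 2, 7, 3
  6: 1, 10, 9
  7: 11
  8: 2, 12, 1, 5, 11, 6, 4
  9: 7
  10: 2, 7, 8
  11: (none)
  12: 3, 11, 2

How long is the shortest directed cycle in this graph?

For each vertex v, BFS finds the shortest path from v back to v.
The shortest such closed walk is 8 → 4 → 10 → 8, length 3.

3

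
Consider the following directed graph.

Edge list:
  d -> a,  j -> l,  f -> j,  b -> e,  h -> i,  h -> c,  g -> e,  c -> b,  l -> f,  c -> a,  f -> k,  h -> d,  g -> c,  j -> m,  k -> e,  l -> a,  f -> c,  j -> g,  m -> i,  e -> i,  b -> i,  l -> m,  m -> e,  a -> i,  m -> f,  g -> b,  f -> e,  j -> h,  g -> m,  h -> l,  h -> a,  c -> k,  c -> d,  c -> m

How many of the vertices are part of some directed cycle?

7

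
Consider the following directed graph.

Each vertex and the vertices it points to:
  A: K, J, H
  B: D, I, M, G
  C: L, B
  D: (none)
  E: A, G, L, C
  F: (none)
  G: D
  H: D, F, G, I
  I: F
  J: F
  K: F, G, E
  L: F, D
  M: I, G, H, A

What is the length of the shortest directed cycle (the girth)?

For each vertex v, BFS finds the shortest path from v back to v.
The shortest such closed walk is A → K → E → A, length 3.

3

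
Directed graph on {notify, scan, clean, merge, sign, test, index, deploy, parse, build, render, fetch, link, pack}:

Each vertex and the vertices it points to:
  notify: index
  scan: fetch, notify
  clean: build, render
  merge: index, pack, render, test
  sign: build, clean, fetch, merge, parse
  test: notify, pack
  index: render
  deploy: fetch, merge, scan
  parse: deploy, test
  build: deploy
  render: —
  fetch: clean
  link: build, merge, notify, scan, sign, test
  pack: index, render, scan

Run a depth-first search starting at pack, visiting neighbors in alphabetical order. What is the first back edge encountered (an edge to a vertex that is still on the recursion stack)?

DFS from pack (visiting neighbors in alphabetical order); mark gray on enter, black on exit:
pack gray
  index gray
    render gray
    render black
  index black
  pack→render: render black — skip
  scan gray
    fetch gray
      clean gray
        build gray
          deploy gray
            deploy→fetch: fetch is gray → back edge
First back edge: deploy → fetch.

deploy->fetch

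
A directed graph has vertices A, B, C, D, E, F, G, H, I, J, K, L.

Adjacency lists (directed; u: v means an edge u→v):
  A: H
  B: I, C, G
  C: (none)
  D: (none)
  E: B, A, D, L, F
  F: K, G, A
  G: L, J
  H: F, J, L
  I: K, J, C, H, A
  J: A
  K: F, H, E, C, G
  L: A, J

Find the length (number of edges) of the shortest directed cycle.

For each vertex v, BFS finds the shortest path from v back to v.
The shortest such closed walk is K → F → K, length 2.

2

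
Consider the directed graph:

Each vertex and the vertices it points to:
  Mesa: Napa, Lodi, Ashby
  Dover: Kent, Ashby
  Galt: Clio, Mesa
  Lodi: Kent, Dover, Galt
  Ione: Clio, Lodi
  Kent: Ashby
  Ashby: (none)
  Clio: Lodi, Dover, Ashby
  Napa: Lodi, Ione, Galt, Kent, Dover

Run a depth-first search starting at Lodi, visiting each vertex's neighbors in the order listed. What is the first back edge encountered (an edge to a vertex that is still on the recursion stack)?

DFS from Lodi (visiting each vertex's neighbors in the order listed); mark gray on enter, black on exit:
Lodi gray
  Kent gray
    Ashby gray
    Ashby black
  Kent black
  Dover gray
    Dover→Kent: Kent black — skip
    Dover→Ashby: Ashby black — skip
  Dover black
  Galt gray
    Clio gray
      Clio→Lodi: Lodi is gray → back edge
First back edge: Clio → Lodi.

Clio→Lodi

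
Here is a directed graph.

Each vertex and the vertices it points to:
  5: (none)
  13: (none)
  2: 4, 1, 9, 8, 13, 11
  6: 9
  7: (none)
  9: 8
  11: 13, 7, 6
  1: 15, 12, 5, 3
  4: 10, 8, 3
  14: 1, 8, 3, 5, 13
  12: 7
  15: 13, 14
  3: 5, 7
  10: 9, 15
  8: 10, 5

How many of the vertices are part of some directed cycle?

A vertex is on a directed cycle iff it belongs to a strongly connected component of size ≥ 2 (or has a self-loop).
The vertices on cycles are {1, 8, 9, 10, 14, 15} — 6 in total.

6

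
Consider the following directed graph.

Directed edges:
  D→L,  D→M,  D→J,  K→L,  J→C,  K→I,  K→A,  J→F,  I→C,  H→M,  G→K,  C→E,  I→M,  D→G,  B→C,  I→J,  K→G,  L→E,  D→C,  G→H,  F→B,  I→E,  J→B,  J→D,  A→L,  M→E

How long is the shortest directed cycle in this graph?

2

For each vertex v, BFS finds the shortest path from v back to v.
The shortest such closed walk is K → G → K, length 2.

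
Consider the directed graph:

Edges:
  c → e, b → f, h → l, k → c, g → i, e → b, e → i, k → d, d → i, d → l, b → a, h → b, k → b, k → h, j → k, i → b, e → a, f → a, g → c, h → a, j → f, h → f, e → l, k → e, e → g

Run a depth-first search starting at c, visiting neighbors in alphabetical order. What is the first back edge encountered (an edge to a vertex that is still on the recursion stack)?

g→c

DFS from c (visiting neighbors in alphabetical order); mark gray on enter, black on exit:
c gray
  e gray
    a gray
    a black
    b gray
      b→a: a black — skip
      f gray
        f→a: a black — skip
      f black
    b black
    g gray
      g→c: c is gray → back edge
First back edge: g → c.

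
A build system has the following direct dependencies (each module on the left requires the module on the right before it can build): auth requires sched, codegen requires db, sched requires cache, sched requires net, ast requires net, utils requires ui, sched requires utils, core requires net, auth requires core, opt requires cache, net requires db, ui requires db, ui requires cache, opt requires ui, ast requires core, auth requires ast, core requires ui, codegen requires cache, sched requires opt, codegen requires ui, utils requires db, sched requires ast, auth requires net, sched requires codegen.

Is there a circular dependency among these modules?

No

DFS with white/gray/black marking, starting from ast:
ast gray
  net gray
    db gray
    db black
  net black
  core gray
    ui gray
      ui→db: db black — skip
      cache gray
      cache black
    ui black
    core→net: net black — skip
  core black
ast black
auth gray
  auth→net: net black — skip
  auth→ast: ast black — skip
  auth→core: core black — skip
  sched gray
    sched→cache: cache black — skip
    codegen gray
      codegen→db: db black — skip
      codegen→cache: cache black — skip
      codegen→ui: ui black — skip
    codegen black
    opt gray
      opt→cache: cache black — skip
      opt→ui: ui black — skip
    opt black
    sched→net: net black — skip
    sched→ast: ast black — skip
    utils gray
      utils→db: db black — skip
      utils→ui: ui black — skip
    utils black
  sched black
auth black
Every edge goes to a white or black vertex — no back edge, so the graph is acyclic.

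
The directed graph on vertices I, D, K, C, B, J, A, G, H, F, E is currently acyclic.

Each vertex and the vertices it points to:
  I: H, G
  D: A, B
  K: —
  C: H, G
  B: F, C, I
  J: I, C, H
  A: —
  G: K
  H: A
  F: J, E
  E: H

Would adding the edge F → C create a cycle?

Adding F→C creates a cycle iff C can already reach F.
Explore from C: no path reaches F. The graph stays acyclic.

No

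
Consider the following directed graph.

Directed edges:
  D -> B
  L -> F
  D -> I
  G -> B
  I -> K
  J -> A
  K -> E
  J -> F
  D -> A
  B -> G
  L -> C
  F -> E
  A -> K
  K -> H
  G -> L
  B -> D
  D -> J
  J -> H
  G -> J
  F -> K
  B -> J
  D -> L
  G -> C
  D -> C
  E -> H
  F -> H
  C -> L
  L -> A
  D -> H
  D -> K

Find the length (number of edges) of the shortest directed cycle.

2

For each vertex v, BFS finds the shortest path from v back to v.
The shortest such closed walk is B → D → B, length 2.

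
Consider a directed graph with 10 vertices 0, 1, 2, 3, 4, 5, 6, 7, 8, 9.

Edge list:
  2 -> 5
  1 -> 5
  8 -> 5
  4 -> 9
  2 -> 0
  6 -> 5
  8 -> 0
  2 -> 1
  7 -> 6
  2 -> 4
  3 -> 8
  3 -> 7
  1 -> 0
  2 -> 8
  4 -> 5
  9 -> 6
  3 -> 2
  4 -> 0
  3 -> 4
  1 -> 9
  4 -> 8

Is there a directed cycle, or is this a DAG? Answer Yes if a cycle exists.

DFS with white/gray/black marking, starting from 1:
1 gray
  9 gray
    6 gray
      5 gray
      5 black
    6 black
  9 black
  0 gray
  0 black
  1→5: 5 black — skip
1 black
2 gray
  2→5: 5 black — skip
  2→0: 0 black — skip
  8 gray
    8→0: 0 black — skip
    8→5: 5 black — skip
  8 black
  2→1: 1 black — skip
  4 gray
    4→5: 5 black — skip
    4→9: 9 black — skip
    4→8: 8 black — skip
    4→0: 0 black — skip
  4 black
2 black
3 gray
  3→8: 8 black — skip
  3→2: 2 black — skip
  7 gray
    7→6: 6 black — skip
  7 black
  3→4: 4 black — skip
3 black
Every edge goes to a white or black vertex — no back edge, so the graph is acyclic.

No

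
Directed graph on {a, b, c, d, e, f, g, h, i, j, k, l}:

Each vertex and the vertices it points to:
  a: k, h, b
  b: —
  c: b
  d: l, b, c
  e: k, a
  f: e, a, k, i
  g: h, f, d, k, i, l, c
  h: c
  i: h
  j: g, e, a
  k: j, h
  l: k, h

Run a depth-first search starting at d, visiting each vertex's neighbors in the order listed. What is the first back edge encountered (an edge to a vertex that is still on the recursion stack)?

e->k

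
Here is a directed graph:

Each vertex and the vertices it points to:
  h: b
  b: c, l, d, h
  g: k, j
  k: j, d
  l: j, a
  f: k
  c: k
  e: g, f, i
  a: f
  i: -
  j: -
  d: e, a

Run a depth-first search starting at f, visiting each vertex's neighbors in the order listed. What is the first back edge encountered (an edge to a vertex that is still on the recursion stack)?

g->k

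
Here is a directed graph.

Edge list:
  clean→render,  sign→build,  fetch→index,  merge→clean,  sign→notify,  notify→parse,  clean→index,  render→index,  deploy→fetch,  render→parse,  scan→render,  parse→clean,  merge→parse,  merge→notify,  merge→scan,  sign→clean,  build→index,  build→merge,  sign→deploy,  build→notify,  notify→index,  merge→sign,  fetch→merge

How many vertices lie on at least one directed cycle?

8

A vertex is on a directed cycle iff it belongs to a strongly connected component of size ≥ 2 (or has a self-loop).
The vertices on cycles are {sign, build, clean, fetch, merge, parse, deploy, render} — 8 in total.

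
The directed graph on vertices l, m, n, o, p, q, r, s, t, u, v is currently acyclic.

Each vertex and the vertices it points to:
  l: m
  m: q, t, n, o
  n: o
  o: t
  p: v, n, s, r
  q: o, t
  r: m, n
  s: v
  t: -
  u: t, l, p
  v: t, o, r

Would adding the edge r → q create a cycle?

No

Adding r→q creates a cycle iff q can already reach r.
Explore from q: no path reaches r. The graph stays acyclic.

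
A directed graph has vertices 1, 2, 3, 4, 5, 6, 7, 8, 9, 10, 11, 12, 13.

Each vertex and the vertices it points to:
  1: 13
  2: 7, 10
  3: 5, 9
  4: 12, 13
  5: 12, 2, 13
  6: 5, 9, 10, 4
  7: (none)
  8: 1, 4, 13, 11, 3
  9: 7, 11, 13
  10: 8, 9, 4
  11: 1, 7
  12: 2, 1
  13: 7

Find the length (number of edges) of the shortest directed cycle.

4

For each vertex v, BFS finds the shortest path from v back to v.
The shortest such closed walk is 10 → 4 → 12 → 2 → 10, length 4.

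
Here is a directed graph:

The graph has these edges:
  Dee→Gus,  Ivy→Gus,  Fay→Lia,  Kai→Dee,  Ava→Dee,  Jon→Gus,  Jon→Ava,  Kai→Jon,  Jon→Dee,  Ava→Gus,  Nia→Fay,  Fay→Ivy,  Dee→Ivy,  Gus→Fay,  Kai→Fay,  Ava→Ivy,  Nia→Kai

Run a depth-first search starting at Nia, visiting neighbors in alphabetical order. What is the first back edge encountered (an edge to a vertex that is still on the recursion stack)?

DFS from Nia (visiting neighbors in alphabetical order); mark gray on enter, black on exit:
Nia gray
  Fay gray
    Ivy gray
      Gus gray
        Gus→Fay: Fay is gray → back edge
First back edge: Gus → Fay.

Gus→Fay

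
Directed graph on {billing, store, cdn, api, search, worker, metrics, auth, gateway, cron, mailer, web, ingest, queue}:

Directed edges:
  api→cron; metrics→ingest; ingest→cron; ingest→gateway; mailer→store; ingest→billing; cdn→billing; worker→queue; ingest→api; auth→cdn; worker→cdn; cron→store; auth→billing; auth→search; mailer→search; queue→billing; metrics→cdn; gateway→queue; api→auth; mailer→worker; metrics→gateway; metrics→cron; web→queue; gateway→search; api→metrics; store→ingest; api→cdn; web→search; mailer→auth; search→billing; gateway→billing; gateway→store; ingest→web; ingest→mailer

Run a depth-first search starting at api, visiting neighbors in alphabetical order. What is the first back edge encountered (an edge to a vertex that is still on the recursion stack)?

ingest→api

DFS from api (visiting neighbors in alphabetical order); mark gray on enter, black on exit:
api gray
  auth gray
    billing gray
    billing black
    cdn gray
      cdn→billing: billing black — skip
    cdn black
    search gray
      search→billing: billing black — skip
    search black
  auth black
  api→cdn: cdn black — skip
  cron gray
    store gray
      ingest gray
        ingest→api: api is gray → back edge
First back edge: ingest → api.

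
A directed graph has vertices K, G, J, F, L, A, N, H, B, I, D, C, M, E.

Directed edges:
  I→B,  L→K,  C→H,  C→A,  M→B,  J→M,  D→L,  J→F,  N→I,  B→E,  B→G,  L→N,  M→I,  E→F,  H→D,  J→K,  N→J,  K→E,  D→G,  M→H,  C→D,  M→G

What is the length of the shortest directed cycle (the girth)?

For each vertex v, BFS finds the shortest path from v back to v.
The shortest such closed walk is D → L → N → J → M → H → D, length 6.

6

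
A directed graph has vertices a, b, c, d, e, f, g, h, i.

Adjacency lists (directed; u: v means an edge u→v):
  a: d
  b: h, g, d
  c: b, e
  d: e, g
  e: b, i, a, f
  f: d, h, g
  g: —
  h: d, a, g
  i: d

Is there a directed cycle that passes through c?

No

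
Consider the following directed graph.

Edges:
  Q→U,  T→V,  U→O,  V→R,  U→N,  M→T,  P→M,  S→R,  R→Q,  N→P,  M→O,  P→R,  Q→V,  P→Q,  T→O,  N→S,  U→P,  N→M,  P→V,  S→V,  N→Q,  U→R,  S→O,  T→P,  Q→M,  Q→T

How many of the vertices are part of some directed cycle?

9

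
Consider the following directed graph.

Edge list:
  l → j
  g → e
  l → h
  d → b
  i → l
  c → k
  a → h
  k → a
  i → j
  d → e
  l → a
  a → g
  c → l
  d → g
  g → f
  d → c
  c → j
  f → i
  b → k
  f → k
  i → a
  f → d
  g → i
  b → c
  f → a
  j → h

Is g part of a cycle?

g is on a cycle iff g can reach itself via ≥1 edge.
g → i → a → g — yes.

Yes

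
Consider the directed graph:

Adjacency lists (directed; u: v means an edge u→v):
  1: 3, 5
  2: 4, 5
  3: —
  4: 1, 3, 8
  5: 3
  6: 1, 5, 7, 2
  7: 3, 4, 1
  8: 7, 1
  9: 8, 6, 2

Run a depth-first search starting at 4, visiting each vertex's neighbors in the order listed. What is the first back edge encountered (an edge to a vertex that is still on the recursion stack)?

7->4

DFS from 4 (visiting each vertex's neighbors in the order listed); mark gray on enter, black on exit:
4 gray
  1 gray
    3 gray
    3 black
    5 gray
      5→3: 3 black — skip
    5 black
  1 black
  4→3: 3 black — skip
  8 gray
    7 gray
      7→3: 3 black — skip
      7→4: 4 is gray → back edge
First back edge: 7 → 4.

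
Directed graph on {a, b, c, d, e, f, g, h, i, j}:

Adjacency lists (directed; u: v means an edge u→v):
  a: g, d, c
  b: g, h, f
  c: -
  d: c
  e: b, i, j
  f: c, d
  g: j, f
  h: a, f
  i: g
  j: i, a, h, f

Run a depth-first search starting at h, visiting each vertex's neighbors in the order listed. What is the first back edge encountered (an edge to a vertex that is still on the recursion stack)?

i->g

DFS from h (visiting each vertex's neighbors in the order listed); mark gray on enter, black on exit:
h gray
  a gray
    g gray
      j gray
        i gray
          i→g: g is gray → back edge
First back edge: i → g.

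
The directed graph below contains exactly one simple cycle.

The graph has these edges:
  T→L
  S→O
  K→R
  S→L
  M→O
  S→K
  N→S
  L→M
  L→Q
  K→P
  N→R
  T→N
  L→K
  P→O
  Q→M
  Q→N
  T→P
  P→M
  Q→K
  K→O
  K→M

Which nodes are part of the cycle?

L, N, Q, S

DFS with gray/black marking from N:
N gray
  S gray
    O gray
    O black
    L gray
      K gray
        K→O: O black — skip
        R gray
        R black
        P gray
          M gray
            M→O: O black — skip
          M black
          P→O: O black — skip
        P black
        K→M: M black — skip
      K black
      L→M: M black — skip
      Q gray
        Q→N: N is gray → back edge
Back edge closes the cycle N → S → L → Q → N; its vertices are {L, N, Q, S}.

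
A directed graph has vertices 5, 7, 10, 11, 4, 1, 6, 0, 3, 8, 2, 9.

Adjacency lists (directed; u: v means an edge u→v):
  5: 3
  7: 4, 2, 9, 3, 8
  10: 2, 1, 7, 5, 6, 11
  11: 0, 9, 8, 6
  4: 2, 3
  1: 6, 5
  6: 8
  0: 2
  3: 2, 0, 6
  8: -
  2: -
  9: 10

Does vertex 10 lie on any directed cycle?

Yes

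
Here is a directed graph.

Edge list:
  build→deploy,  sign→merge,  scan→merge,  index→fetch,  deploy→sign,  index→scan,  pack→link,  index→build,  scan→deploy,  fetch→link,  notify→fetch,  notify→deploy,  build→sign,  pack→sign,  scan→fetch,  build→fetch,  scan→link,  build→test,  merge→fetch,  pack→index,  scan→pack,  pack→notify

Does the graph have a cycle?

DFS with white/gray/black marking, starting from notify:
notify gray
  fetch gray
    link gray
    link black
  fetch black
  deploy gray
    sign gray
      merge gray
        merge→fetch: fetch black — skip
      merge black
    sign black
  deploy black
notify black
test gray
test black
pack gray
  pack→sign: sign black — skip
  pack→notify: notify black — skip
  pack→link: link black — skip
  index gray
    index→fetch: fetch black — skip
    scan gray
      scan→deploy: deploy black — skip
      scan→link: link black — skip
      scan→fetch: fetch black — skip
      scan→merge: merge black — skip
      scan→pack: pack is gray → back edge
Back edge found, so a cycle exists: pack → index → scan → pack.

Yes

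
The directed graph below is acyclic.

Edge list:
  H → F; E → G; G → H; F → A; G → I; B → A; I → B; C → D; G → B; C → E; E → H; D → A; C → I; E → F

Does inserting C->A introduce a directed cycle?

Adding C→A creates a cycle iff A can already reach C.
Explore from A: no path reaches C. The graph stays acyclic.

No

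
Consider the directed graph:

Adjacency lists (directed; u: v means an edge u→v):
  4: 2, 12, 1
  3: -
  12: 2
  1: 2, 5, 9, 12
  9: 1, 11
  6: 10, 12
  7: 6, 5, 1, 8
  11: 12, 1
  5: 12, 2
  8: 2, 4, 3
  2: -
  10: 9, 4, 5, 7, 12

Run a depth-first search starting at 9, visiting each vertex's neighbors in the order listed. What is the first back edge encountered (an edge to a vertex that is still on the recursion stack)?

1->9

DFS from 9 (visiting each vertex's neighbors in the order listed); mark gray on enter, black on exit:
9 gray
  1 gray
    2 gray
    2 black
    5 gray
      12 gray
        12→2: 2 black — skip
      12 black
      5→2: 2 black — skip
    5 black
    1→9: 9 is gray → back edge
First back edge: 1 → 9.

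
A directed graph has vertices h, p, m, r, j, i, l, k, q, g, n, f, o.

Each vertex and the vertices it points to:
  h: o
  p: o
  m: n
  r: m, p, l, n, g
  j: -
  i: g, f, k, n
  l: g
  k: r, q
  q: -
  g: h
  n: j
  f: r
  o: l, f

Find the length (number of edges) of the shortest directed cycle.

4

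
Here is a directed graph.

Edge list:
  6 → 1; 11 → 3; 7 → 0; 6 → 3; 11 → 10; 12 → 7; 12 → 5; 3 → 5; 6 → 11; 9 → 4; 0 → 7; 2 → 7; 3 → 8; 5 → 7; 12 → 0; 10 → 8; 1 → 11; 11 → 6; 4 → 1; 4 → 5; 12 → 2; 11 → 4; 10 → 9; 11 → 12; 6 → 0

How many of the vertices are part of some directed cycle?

8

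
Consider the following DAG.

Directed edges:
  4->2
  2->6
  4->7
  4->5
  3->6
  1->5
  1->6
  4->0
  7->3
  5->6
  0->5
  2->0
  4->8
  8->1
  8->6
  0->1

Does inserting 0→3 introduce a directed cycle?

Adding 0→3 creates a cycle iff 3 can already reach 0.
Explore from 3: no path reaches 0. The graph stays acyclic.

No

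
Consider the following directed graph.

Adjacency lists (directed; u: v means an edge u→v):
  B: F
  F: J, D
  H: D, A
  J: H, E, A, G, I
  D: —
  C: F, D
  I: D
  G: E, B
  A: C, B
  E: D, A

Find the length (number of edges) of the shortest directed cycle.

4

For each vertex v, BFS finds the shortest path from v back to v.
The shortest such closed walk is J → G → B → F → J, length 4.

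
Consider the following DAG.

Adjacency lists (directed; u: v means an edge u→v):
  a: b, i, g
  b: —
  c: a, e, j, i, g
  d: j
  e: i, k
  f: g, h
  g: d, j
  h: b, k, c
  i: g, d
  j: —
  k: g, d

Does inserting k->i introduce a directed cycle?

No

Adding k→i creates a cycle iff i can already reach k.
Explore from i: no path reaches k. The graph stays acyclic.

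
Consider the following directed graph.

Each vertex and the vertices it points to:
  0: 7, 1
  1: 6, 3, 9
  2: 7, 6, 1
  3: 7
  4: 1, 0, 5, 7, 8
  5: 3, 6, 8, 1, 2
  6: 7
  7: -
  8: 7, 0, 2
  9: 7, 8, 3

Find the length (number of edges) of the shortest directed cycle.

4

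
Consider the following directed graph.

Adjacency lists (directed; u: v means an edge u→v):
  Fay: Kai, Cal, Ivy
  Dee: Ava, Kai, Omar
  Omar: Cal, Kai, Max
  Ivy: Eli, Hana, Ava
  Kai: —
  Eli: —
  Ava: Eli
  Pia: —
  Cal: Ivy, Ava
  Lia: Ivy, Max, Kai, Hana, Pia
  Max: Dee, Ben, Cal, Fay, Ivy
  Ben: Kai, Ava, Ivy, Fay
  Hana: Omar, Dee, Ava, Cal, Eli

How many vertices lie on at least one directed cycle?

8

A vertex is on a directed cycle iff it belongs to a strongly connected component of size ≥ 2 (or has a self-loop).
The vertices on cycles are {Ben, Cal, Dee, Fay, Ivy, Max, Hana, Omar} — 8 in total.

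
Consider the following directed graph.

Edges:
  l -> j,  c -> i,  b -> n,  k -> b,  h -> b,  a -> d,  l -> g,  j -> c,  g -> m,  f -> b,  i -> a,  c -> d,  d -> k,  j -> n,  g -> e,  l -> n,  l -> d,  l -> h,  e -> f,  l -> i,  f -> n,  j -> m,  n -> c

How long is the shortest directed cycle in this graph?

For each vertex v, BFS finds the shortest path from v back to v.
The shortest such closed walk is d → k → b → n → c → d, length 5.

5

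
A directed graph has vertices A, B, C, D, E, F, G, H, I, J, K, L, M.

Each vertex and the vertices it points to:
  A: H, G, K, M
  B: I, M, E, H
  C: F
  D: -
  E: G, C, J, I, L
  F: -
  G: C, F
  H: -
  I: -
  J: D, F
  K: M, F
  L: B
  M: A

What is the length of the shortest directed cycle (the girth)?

For each vertex v, BFS finds the shortest path from v back to v.
The shortest such closed walk is M → A → M, length 2.

2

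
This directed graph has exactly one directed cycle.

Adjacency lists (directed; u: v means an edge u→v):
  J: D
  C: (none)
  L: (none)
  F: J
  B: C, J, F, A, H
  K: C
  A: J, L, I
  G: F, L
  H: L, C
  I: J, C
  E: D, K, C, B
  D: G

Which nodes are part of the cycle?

D, F, G, J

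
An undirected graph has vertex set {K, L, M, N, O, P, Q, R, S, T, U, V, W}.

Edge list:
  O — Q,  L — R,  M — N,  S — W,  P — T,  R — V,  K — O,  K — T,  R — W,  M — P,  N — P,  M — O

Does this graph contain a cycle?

DFS, tracking each vertex's parent; an edge to a visited non-parent vertex closes a cycle.
Start from W:
visit W (parent –)
  visit R (parent W)
    visit L (parent R)
      L–R: parent, skip
    R–W: parent, skip
    visit V (parent R)
      V–R: parent, skip
  visit S (parent W)
    S–W: parent, skip
visit K (parent –)
  visit T (parent K)
    visit P (parent T)
      P–T: parent, skip
      visit M (parent P)
        visit N (parent M)
          N–M: parent, skip
          N–P: P visited and ≠ parent → cycle
Cycle: P – M – N – P.

Yes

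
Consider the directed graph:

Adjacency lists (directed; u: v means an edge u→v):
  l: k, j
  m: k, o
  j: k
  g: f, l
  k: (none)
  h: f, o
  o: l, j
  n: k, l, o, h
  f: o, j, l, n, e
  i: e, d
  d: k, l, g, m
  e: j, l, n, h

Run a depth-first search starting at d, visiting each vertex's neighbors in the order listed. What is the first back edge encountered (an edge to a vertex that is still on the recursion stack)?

DFS from d (visiting each vertex's neighbors in the order listed); mark gray on enter, black on exit:
d gray
  k gray
  k black
  l gray
    l→k: k black — skip
    j gray
      j→k: k black — skip
    j black
  l black
  g gray
    f gray
      o gray
        o→l: l black — skip
        o→j: j black — skip
      o black
      f→j: j black — skip
      f→l: l black — skip
      n gray
        n→k: k black — skip
        n→l: l black — skip
        n→o: o black — skip
        h gray
          h→f: f is gray → back edge
First back edge: h → f.

h→f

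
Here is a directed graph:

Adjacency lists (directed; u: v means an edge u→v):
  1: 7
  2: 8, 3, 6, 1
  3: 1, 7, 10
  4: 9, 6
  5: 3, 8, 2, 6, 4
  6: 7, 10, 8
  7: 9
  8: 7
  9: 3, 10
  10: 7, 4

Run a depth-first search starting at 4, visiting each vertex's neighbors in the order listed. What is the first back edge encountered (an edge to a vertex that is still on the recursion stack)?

7->9

DFS from 4 (visiting each vertex's neighbors in the order listed); mark gray on enter, black on exit:
4 gray
  9 gray
    3 gray
      1 gray
        7 gray
          7→9: 9 is gray → back edge
First back edge: 7 → 9.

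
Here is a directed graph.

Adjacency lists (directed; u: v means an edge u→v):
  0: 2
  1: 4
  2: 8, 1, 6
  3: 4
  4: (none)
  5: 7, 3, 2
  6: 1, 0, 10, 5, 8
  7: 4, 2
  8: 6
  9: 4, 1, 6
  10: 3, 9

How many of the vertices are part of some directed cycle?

A vertex is on a directed cycle iff it belongs to a strongly connected component of size ≥ 2 (or has a self-loop).
The vertices on cycles are {0, 2, 5, 6, 7, 8, 9, 10} — 8 in total.

8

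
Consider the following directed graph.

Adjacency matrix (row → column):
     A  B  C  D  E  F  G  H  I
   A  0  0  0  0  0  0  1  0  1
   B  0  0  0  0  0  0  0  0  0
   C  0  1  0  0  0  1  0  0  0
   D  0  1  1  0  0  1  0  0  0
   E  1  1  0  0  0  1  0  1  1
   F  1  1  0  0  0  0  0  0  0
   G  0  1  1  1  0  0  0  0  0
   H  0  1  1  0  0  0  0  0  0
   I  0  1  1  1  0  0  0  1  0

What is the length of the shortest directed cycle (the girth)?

4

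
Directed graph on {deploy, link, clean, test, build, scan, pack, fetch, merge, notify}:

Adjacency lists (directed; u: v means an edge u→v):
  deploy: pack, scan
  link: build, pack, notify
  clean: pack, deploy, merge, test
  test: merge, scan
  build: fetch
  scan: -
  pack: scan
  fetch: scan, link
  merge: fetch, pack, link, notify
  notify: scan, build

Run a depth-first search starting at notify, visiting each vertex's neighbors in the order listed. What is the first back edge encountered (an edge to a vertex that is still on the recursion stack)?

link->build

DFS from notify (visiting each vertex's neighbors in the order listed); mark gray on enter, black on exit:
notify gray
  scan gray
  scan black
  build gray
    fetch gray
      fetch→scan: scan black — skip
      link gray
        link→build: build is gray → back edge
First back edge: link → build.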